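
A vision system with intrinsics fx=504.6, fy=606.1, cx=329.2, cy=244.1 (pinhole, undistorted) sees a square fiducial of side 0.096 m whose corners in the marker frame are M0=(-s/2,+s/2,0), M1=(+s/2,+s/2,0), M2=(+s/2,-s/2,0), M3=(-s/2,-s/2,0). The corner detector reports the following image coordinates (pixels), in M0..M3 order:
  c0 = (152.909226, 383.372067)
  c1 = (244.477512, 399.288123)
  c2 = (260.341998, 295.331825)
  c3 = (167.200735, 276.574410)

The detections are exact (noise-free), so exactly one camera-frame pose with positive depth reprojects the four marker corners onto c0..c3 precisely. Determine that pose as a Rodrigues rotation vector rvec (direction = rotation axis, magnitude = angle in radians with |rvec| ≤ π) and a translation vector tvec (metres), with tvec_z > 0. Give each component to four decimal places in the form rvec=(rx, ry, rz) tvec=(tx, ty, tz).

Intrinsics K: fx=504.6, fy=606.1, cx=329.2, cy=244.1
Marker side s = 0.096 m; corners in marker frame (Z=0):
  M0 = (-0.0480, +0.0480, 0)
  M1 = (+0.0480, +0.0480, 0)
  M2 = (+0.0480, -0.0480, 0)
  M3 = (-0.0480, -0.0480, 0)
Detected image corners:
  c0 = (152.909226, 383.372067) px
  c1 = (244.477512, 399.288123) px
  c2 = (260.341998, 295.331825) px
  c3 = (167.200735, 276.574410) px
Planar DLT: solve 8×8 A·h = b for H (H[2,2]=1):
  H  [+1012.49104 -112.31753 +206.69695]
  H  [+263.43775 +1171.13396 +339.29348]
  H  [+0.24510 +0.21743 +1.00000]
B = K⁻¹H; ‖b₁‖=1.892862, ‖b₂‖=1.892862; λ = 2/(‖b₁‖+‖b₂‖) = 0.528301, sign → tz>0 ⇒ λ=+0.528301
r₁ = λ·B[:,0] = (+0.97557,+0.17747,+0.12949); r₂ = λ·B[:,1] = (-0.19253,+0.97454,+0.11487)
r₃ = r₁×r₂ = (-0.10580,-0.13699,+0.98491); SVD([r₁ r₂ r₃]) → R = UVᵀ:
  R  [+0.97557 -0.19253 -0.10580]
  R  [+0.17747 +0.97454 -0.13699]
  R  [+0.12949 +0.11487 +0.98491]
t = (-0.12826, +0.08297, +0.52830) m
tr R = 2.935019; θ = arccos((tr R − 1)/2) = 0.255609 rad = 14.645°
axis k = ((R−Rᵀ)₃₂, (R−Rᵀ)₁₃, (R−Rᵀ)₂₁) / (2 sinθ) = (+0.498077, -0.465306, +0.731717)
rvec = θ·k = (+0.127313, -0.118936, +0.187033)

rvec=(0.1273, -0.1189, 0.1870) tvec=(-0.1283, 0.0830, 0.5283)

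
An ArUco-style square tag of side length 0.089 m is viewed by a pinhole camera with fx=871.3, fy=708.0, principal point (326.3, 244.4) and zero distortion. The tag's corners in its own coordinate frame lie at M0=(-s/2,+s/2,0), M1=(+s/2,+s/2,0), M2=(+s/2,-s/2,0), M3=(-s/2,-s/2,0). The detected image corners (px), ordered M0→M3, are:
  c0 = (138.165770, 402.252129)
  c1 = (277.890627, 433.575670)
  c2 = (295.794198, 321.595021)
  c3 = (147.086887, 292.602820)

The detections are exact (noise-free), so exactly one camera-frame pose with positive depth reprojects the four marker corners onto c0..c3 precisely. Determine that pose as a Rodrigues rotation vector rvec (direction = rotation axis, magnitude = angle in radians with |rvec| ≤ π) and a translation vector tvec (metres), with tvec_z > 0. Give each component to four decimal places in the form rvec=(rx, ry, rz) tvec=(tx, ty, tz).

Intrinsics K: fx=871.3, fy=708.0, cx=326.3, cy=244.4
Marker side s = 0.089 m; corners in marker frame (Z=0):
  M0 = (-0.0445, +0.0445, 0)
  M1 = (+0.0445, +0.0445, 0)
  M2 = (+0.0445, -0.0445, 0)
  M3 = (-0.0445, -0.0445, 0)
Detected image corners:
  c0 = (138.165770, 402.252129) px
  c1 = (277.890627, 433.575670) px
  c2 = (295.794198, 321.595021) px
  c3 = (147.086887, 292.602820) px
Planar DLT: solve 8×8 A·h = b for H (H[2,2]=1):
  H  [+1529.52642 -7.80236 +213.20124]
  H  [+188.32553 +1484.52651 +363.85712]
  H  [-0.41630 +0.66111 +1.00000]
B = K⁻¹H; ‖b₁‖=1.998613, ‖b₂‖=1.998613; λ = 2/(‖b₁‖+‖b₂‖) = 0.500347, sign → tz>0 ⇒ λ=+0.500347
r₁ = λ·B[:,0] = (+0.95634,+0.20499,-0.20830); r₂ = λ·B[:,1] = (-0.12836,+0.93494,+0.33079)
r₃ = r₁×r₂ = (+0.26255,-0.28961,+0.92043); SVD([r₁ r₂ r₃]) → R = UVᵀ:
  R  [+0.95634 -0.12836 +0.26255]
  R  [+0.20499 +0.93494 -0.28961]
  R  [-0.20830 +0.33079 +0.92043]
t = (-0.06495, +0.08442, +0.50035) m
tr R = 2.811710; θ = arccos((tr R − 1)/2) = 0.437403 rad = 25.061°
axis k = ((R−Rᵀ)₃₂, (R−Rᵀ)₁₃, (R−Rᵀ)₂₁) / (2 sinθ) = (+0.732306, +0.555785, +0.393487)
rvec = θ·k = (+0.320313, +0.243102, +0.172112)

rvec=(0.3203, 0.2431, 0.1721) tvec=(-0.0649, 0.0844, 0.5003)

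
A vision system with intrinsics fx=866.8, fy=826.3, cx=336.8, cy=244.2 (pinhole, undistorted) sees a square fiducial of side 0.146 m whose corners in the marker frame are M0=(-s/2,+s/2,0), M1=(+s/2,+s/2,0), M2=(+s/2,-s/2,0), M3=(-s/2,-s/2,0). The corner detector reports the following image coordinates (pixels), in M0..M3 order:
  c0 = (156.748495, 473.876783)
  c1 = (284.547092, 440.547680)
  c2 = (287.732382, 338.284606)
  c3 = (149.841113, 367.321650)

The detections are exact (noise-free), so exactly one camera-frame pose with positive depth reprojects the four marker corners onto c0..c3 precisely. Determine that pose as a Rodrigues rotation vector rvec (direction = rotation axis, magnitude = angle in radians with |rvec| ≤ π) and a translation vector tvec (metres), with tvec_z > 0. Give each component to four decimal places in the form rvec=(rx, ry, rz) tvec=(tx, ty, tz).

Intrinsics K: fx=866.8, fy=826.3, cx=336.8, cy=244.2
Marker side s = 0.146 m; corners in marker frame (Z=0):
  M0 = (-0.0730, +0.0730, 0)
  M1 = (+0.0730, +0.0730, 0)
  M2 = (+0.0730, -0.0730, 0)
  M3 = (-0.0730, -0.0730, 0)
Detected image corners:
  c0 = (156.748495, 473.876783) px
  c1 = (284.547092, 440.547680) px
  c2 = (287.732382, 338.284606) px
  c3 = (149.841113, 367.321650) px
Planar DLT: solve 8×8 A·h = b for H (H[2,2]=1):
  H  [+1004.21031 +124.64273 +221.86220]
  H  [-37.89335 +922.94686 +406.47224]
  H  [+0.43516 +0.51427 +1.00000]
B = K⁻¹H; ‖b₁‖=1.094896, ‖b₂‖=1.094896; λ = 2/(‖b₁‖+‖b₂‖) = 0.913329, sign → tz>0 ⇒ λ=+0.913329
r₁ = λ·B[:,0] = (+0.90369,-0.15934,+0.39744); r₂ = λ·B[:,1] = (-0.05117,+0.88134,+0.46970)
r₃ = r₁×r₂ = (-0.42512,-0.44480,+0.78831); SVD([r₁ r₂ r₃]) → R = UVᵀ:
  R  [+0.90369 -0.05117 -0.42512]
  R  [-0.15934 +0.88134 -0.44480]
  R  [+0.39744 +0.46970 +0.78831]
t = (-0.12111, +0.17936, +0.91333) m
tr R = 2.573338; θ = arccos((tr R − 1)/2) = 0.665402 rad = 38.125°
axis k = ((R−Rᵀ)₃₂, (R−Rᵀ)₁₃, (R−Rᵀ)₂₁) / (2 sinθ) = (+0.740630, -0.666177, -0.087606)
rvec = θ·k = (+0.492817, -0.443276, -0.058293)

rvec=(0.4928, -0.4433, -0.0583) tvec=(-0.1211, 0.1794, 0.9133)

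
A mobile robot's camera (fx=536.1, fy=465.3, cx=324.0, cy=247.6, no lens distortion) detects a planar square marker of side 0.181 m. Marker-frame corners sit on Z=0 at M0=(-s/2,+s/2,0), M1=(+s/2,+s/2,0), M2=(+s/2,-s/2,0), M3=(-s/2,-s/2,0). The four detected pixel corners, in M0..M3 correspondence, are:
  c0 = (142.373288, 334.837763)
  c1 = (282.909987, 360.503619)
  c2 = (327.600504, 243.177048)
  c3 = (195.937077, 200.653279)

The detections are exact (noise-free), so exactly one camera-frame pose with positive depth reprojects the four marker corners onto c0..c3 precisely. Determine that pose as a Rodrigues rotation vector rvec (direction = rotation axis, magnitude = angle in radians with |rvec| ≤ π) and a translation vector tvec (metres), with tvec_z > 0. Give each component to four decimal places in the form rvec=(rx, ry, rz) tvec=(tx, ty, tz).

rvec=(0.0292, -0.5162, 0.3262) tvec=(-0.0979, 0.0522, 0.6408)

Intrinsics K: fx=536.1, fy=465.3, cx=324.0, cy=247.6
Marker side s = 0.181 m; corners in marker frame (Z=0):
  M0 = (-0.0905, +0.0905, 0)
  M1 = (+0.0905, +0.0905, 0)
  M2 = (+0.0905, -0.0905, 0)
  M3 = (-0.0905, -0.0905, 0)
Detected image corners:
  c0 = (142.373288, 334.837763) px
  c1 = (282.909987, 360.503619) px
  c2 = (327.600504, 243.177048) px
  c3 = (195.937077, 200.653279) px
Planar DLT: solve 8×8 A·h = b for H (H[2,2]=1):
  H  [+932.86626 -289.79121 +242.09564]
  H  [+406.18143 +667.47437 +285.48960]
  H  [+0.76356 -0.08459 +1.00000]
B = K⁻¹H; ‖b₁‖=1.560661, ‖b₂‖=1.560661; λ = 2/(‖b₁‖+‖b₂‖) = 0.640754, sign → tz>0 ⇒ λ=+0.640754
r₁ = λ·B[:,0] = (+0.81929,+0.29900,+0.48925); r₂ = λ·B[:,1] = (-0.31361,+0.94800,-0.05420)
r₃ = r₁×r₂ = (-0.48002,-0.10903,+0.87046); SVD([r₁ r₂ r₃]) → R = UVᵀ:
  R  [+0.81929 -0.31361 -0.48002]
  R  [+0.29900 +0.94800 -0.10903]
  R  [+0.48925 -0.05420 +0.87046]
t = (-0.09789, +0.05218, +0.64075) m
tr R = 2.637749; θ = arccos((tr R − 1)/2) = 0.611349 rad = 35.028°
axis k = ((R−Rᵀ)₃₂, (R−Rᵀ)₁₃, (R−Rᵀ)₂₁) / (2 sinθ) = (+0.047763, -0.844354, +0.533653)
rvec = θ·k = (+0.029200, -0.516195, +0.326248)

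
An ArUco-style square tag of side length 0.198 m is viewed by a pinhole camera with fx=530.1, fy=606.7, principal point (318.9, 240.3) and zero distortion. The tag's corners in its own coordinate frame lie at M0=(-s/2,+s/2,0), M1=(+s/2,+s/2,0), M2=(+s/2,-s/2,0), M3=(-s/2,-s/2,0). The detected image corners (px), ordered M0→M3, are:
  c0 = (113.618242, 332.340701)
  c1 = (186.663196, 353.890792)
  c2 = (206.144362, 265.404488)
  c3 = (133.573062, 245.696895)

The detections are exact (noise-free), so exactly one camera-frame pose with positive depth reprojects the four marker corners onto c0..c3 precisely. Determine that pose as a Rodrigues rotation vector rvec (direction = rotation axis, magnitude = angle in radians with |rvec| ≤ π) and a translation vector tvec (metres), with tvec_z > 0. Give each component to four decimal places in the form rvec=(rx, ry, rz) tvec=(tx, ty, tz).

rvec=(-0.0918, 0.1153, 0.2263) tvec=(-0.4029, 0.1298, 1.3417)

Intrinsics K: fx=530.1, fy=606.7, cx=318.9, cy=240.3
Marker side s = 0.198 m; corners in marker frame (Z=0):
  M0 = (-0.0990, +0.0990, 0)
  M1 = (+0.0990, +0.0990, 0)
  M2 = (+0.0990, -0.0990, 0)
  M3 = (-0.0990, -0.0990, 0)
Detected image corners:
  c0 = (113.618242, 332.340701) px
  c1 = (186.663196, 353.890792) px
  c2 = (206.144362, 265.404488) px
  c3 = (133.573062, 245.696895) px
Planar DLT: solve 8×8 A·h = b for H (H[2,2]=1):
  H  [+352.89170 -108.86713 +159.72246]
  H  [+76.43500 +424.86181 +298.98750]
  H  [-0.09262 -0.05794 +1.00000]
B = K⁻¹H; ‖b₁‖=0.745316, ‖b₂‖=0.745316; λ = 2/(‖b₁‖+‖b₂‖) = 1.341712, sign → tz>0 ⇒ λ=+1.341712
r₁ = λ·B[:,0] = (+0.96795,+0.21826,-0.12427); r₂ = λ·B[:,1] = (-0.22878,+0.97037,-0.07774)
r₃ = r₁×r₂ = (+0.10362,+0.10368,+0.98920); SVD([r₁ r₂ r₃]) → R = UVᵀ:
  R  [+0.96795 -0.22878 +0.10362]
  R  [+0.21826 +0.97037 +0.10368]
  R  [-0.12427 -0.07774 +0.98920]
t = (-0.40289, +0.12979, +1.34171) m
tr R = 2.927514; θ = arccos((tr R − 1)/2) = 0.270052 rad = 15.473°
axis k = ((R−Rᵀ)₃₂, (R−Rᵀ)₁₃, (R−Rᵀ)₂₁) / (2 sinθ) = (-0.340008, +0.427112, +0.837836)
rvec = θ·k = (-0.091820, +0.115342, +0.226259)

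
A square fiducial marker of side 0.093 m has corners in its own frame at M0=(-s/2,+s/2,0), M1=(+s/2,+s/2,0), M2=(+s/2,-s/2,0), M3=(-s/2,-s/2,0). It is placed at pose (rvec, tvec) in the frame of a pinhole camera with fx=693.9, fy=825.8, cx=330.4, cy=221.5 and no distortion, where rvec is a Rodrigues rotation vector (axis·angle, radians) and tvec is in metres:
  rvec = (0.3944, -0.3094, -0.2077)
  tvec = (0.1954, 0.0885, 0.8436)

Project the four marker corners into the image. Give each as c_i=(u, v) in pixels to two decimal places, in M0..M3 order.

Intrinsics K: fx=693.9, fy=825.8, cx=330.4, cy=221.5
Marker side s = 0.093 m; corners in marker frame (Z=0):
  M0 = (-0.0465, +0.0465, 0)
  M1 = (+0.0465, +0.0465, 0)
  M2 = (+0.0465, -0.0465, 0)
  M3 = (-0.0465, -0.0465, 0)
rvec = (0.3944, -0.3094, -0.2077), |rvec| = θ = 0.54260 rad = 31.089°
Rodrigues: sinθ=0.51637, 1−cosθ=0.14363; R = I + sinθ·[k]× + (1−cosθ)·[k]×²:
    [+0.93225 +0.13813 -0.33440]
    [-0.25719 +0.90307 -0.34398]
    [+0.25448 +0.40668 +0.87741]
t = (0.1954, 0.0885, 0.8436) m
M0: Pc = R·M0+t = (+0.15847, +0.14245, +0.85068); u = 693.9·(+0.15847)/0.85068 + 330.4 = 459.6669, v = 825.8·(+0.14245)/0.85068 + 221.5 = 359.7860
M1: Pc = R·M1+t = (+0.24517, +0.11853, +0.87434); u = 693.9·(+0.24517)/0.87434 + 330.4 = 524.9748, v = 825.8·(+0.11853)/0.87434 + 221.5 = 333.4524
M2: Pc = R·M2+t = (+0.23233, +0.03455, +0.83652); u = 693.9·(+0.23233)/0.83652 + 330.4 = 523.1164, v = 825.8·(+0.03455)/0.83652 + 221.5 = 255.6052
M3: Pc = R·M3+t = (+0.14563, +0.05847, +0.81286); u = 693.9·(+0.14563)/0.81286 + 330.4 = 454.7158, v = 825.8·(+0.05847)/0.81286 + 221.5 = 280.8976

c0=(459.67, 359.79) c1=(524.97, 333.45) c2=(523.12, 255.61) c3=(454.72, 280.90)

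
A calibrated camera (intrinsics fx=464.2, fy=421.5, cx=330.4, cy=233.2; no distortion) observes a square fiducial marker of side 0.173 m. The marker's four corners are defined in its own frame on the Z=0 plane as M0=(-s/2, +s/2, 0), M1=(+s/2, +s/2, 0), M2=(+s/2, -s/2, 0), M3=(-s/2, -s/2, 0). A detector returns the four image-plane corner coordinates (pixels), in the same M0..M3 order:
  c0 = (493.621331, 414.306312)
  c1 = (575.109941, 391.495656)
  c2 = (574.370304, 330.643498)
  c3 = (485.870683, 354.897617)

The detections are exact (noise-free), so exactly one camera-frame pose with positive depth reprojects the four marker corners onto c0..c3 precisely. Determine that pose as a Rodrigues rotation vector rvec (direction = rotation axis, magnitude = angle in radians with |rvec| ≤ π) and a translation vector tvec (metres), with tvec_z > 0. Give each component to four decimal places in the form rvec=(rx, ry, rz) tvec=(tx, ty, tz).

rvec=(0.4288, -0.1016, -0.2638) tvec=(0.3885, 0.2981, 0.8922)

Intrinsics K: fx=464.2, fy=421.5, cx=330.4, cy=233.2
Marker side s = 0.173 m; corners in marker frame (Z=0):
  M0 = (-0.0865, +0.0865, 0)
  M1 = (+0.0865, +0.0865, 0)
  M2 = (+0.0865, -0.0865, 0)
  M3 = (-0.0865, -0.0865, 0)
Detected image corners:
  c0 = (493.621331, 414.306312) px
  c1 = (575.109941, 391.495656) px
  c2 = (574.370304, 330.643498) px
  c3 = (485.870683, 354.897617) px
Planar DLT: solve 8×8 A·h = b for H (H[2,2]=1):
  H  [+515.43931 +276.98773 +532.50267]
  H  [-118.35885 +524.48979 +374.02193]
  H  [+0.04692 +0.47447 +1.00000]
B = K⁻¹H; ‖b₁‖=1.120803, ‖b₂‖=1.120803; λ = 2/(‖b₁‖+‖b₂‖) = 0.892218, sign → tz>0 ⇒ λ=+0.892218
r₁ = λ·B[:,0] = (+0.96090,-0.27370,+0.04187); r₂ = λ·B[:,1] = (+0.23108,+0.87601,+0.42333)
r₃ = r₁×r₂ = (-0.15254,-0.39710,+0.90501); SVD([r₁ r₂ r₃]) → R = UVᵀ:
  R  [+0.96090 +0.23108 -0.15254]
  R  [-0.27370 +0.87601 -0.39710]
  R  [+0.04187 +0.42333 +0.90501]
t = (+0.38845, +0.29809, +0.89222) m
tr R = 2.741924; θ = arccos((tr R − 1)/2) = 0.513640 rad = 29.429°
axis k = ((R−Rᵀ)₃₂, (R−Rᵀ)₁₃, (R−Rᵀ)₂₁) / (2 sinθ) = (+0.834872, -0.197831, -0.513665)
rvec = θ·k = (+0.428823, -0.101614, -0.263839)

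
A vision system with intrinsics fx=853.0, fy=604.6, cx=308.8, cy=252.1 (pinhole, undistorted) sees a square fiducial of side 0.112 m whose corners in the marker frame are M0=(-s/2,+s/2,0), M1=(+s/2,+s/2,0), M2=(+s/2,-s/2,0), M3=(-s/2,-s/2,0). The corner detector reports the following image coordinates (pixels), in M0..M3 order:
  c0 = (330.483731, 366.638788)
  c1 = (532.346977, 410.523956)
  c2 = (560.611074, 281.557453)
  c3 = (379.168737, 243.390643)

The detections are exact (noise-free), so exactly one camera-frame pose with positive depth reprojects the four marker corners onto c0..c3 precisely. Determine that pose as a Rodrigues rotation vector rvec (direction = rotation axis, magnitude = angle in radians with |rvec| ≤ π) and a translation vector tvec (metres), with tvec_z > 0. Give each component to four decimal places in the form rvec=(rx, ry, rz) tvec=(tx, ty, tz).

rvec=(-0.4896, -0.0286, 0.2948) tvec=(0.0805, 0.0557, 0.4822)

Intrinsics K: fx=853.0, fy=604.6, cx=308.8, cy=252.1
Marker side s = 0.112 m; corners in marker frame (Z=0):
  M0 = (-0.0560, +0.0560, 0)
  M1 = (+0.0560, +0.0560, 0)
  M2 = (+0.0560, -0.0560, 0)
  M3 = (-0.0560, -0.0560, 0)
Detected image corners:
  c0 = (330.483731, 366.638788) px
  c1 = (532.346977, 410.523956) px
  c2 = (560.611074, 281.557453) px
  c3 = (379.168737, 243.390643) px
Planar DLT: solve 8×8 A·h = b for H (H[2,2]=1):
  H  [+1665.89414 -780.80863 +451.21648]
  H  [+335.77617 +810.28815 +322.00218]
  H  [-0.08952 -0.96932 +1.00000]
B = K⁻¹H; ‖b₁‖=2.073904, ‖b₂‖=2.073904; λ = 2/(‖b₁‖+‖b₂‖) = 0.482182, sign → tz>0 ⇒ λ=+0.482182
r₁ = λ·B[:,0] = (+0.95732,+0.28579,-0.04317); r₂ = λ·B[:,1] = (-0.27217,+0.84111,-0.46739)
r₃ = r₁×r₂ = (-0.09727,+0.45919,+0.88300); SVD([r₁ r₂ r₃]) → R = UVᵀ:
  R  [+0.95732 -0.27217 -0.09727]
  R  [+0.28579 +0.84111 +0.45919]
  R  [-0.04317 -0.46739 +0.88300]
t = (+0.08050, +0.05575, +0.48218) m
tr R = 2.681428; θ = arccos((tr R − 1)/2) = 0.572196 rad = 32.784°
axis k = ((R−Rᵀ)₃₂, (R−Rᵀ)₁₃, (R−Rᵀ)₂₁) / (2 sinθ) = (-0.855603, -0.049958, +0.515217)
rvec = θ·k = (-0.489573, -0.028586, +0.294805)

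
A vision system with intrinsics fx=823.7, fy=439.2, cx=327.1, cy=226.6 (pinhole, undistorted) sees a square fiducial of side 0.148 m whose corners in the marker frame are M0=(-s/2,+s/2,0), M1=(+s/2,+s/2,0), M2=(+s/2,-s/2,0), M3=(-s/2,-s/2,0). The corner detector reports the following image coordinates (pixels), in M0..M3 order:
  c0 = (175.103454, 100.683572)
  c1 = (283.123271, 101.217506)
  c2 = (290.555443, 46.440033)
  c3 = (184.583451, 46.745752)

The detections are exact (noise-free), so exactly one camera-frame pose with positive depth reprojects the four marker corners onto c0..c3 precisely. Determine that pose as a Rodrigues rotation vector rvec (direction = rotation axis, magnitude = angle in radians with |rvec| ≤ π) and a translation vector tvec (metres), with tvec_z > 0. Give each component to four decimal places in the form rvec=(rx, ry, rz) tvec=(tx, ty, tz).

Intrinsics K: fx=823.7, fy=439.2, cx=327.1, cy=226.6
Marker side s = 0.148 m; corners in marker frame (Z=0):
  M0 = (-0.0740, +0.0740, 0)
  M1 = (+0.0740, +0.0740, 0)
  M2 = (+0.0740, -0.0740, 0)
  M3 = (-0.0740, -0.0740, 0)
Detected image corners:
  c0 = (175.103454, 100.683572) px
  c1 = (283.123271, 101.217506) px
  c2 = (290.555443, 46.440033) px
  c3 = (184.583451, 46.745752) px
Planar DLT: solve 8×8 A·h = b for H (H[2,2]=1):
  H  [+698.58831 -89.28399 +232.97240]
  H  [-6.93616 +357.11260 +73.49464]
  H  [-0.10408 -0.13755 +1.00000]
B = K⁻¹H; ‖b₁‖=0.896313, ‖b₂‖=0.896313; λ = 2/(‖b₁‖+‖b₂‖) = 1.115682, sign → tz>0 ⇒ λ=+1.115682
r₁ = λ·B[:,0] = (+0.99233,+0.04229,-0.11612); r₂ = λ·B[:,1] = (-0.05999,+0.98633,-0.15346)
r₃ = r₁×r₂ = (+0.10804,+0.15925,+0.98131); SVD([r₁ r₂ r₃]) → R = UVᵀ:
  R  [+0.99233 -0.05999 +0.10804]
  R  [+0.04229 +0.98633 +0.15925]
  R  [-0.11612 -0.15346 +0.98131]
t = (-0.12749, -0.38893, +1.11568) m
tr R = 2.959975; θ = arccos((tr R − 1)/2) = 0.200397 rad = 11.482°
axis k = ((R−Rᵀ)₃₂, (R−Rᵀ)₁₃, (R−Rᵀ)₂₁) / (2 sinθ) = (-0.785458, +0.563069, +0.256924)
rvec = θ·k = (-0.157403, +0.112837, +0.051487)

rvec=(-0.1574, 0.1128, 0.0515) tvec=(-0.1275, -0.3889, 1.1157)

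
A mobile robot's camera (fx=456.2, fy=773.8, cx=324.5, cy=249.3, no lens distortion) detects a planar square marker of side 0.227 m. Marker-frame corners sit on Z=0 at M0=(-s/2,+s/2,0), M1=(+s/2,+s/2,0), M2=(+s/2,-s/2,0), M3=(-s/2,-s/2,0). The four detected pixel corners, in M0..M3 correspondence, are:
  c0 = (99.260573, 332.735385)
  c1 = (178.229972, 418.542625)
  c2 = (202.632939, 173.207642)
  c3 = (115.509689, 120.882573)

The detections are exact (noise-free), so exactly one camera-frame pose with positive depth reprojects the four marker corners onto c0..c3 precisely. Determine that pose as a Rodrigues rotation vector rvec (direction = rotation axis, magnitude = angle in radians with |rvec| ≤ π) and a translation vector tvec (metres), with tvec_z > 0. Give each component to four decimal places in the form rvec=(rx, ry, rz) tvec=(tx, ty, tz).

Intrinsics K: fx=456.2, fy=773.8, cx=324.5, cy=249.3
Marker side s = 0.227 m; corners in marker frame (Z=0):
  M0 = (-0.1135, +0.1135, 0)
  M1 = (+0.1135, +0.1135, 0)
  M2 = (+0.1135, -0.1135, 0)
  M3 = (-0.1135, -0.1135, 0)
Detected image corners:
  c0 = (99.260573, 332.735385) px
  c1 = (178.229972, 418.542625) px
  c2 = (202.632939, 173.207642) px
  c3 = (115.509689, 120.882573) px
Planar DLT: solve 8×8 A·h = b for H (H[2,2]=1):
  H  [+257.73580 -49.99412 +145.20831]
  H  [+117.57761 +1067.79778 +261.82728]
  H  [-0.72250 +0.25570 +1.00000]
B = K⁻¹H; ‖b₁‖=1.354252, ‖b₂‖=1.354252; λ = 2/(‖b₁‖+‖b₂‖) = 0.738415, sign → tz>0 ⇒ λ=+0.738415
r₁ = λ·B[:,0] = (+0.79666,+0.28408,-0.53350); r₂ = λ·B[:,1] = (-0.21522,+0.95814,+0.18881)
r₃ = r₁×r₂ = (+0.56481,-0.03559,+0.82445); SVD([r₁ r₂ r₃]) → R = UVᵀ:
  R  [+0.79666 -0.21522 +0.56481]
  R  [+0.28408 +0.95814 -0.03559]
  R  [-0.53350 +0.18881 +0.82445]
t = (-0.29021, +0.01195, +0.73842) m
tr R = 2.579257; θ = arccos((tr R − 1)/2) = 0.660593 rad = 37.849°
axis k = ((R−Rᵀ)₃₂, (R−Rᵀ)₁₃, (R−Rᵀ)₂₁) / (2 sinθ) = (+0.182863, +0.894993, +0.406876)
rvec = θ·k = (+0.120798, +0.591227, +0.268780)

rvec=(0.1208, 0.5912, 0.2688) tvec=(-0.2902, 0.0120, 0.7384)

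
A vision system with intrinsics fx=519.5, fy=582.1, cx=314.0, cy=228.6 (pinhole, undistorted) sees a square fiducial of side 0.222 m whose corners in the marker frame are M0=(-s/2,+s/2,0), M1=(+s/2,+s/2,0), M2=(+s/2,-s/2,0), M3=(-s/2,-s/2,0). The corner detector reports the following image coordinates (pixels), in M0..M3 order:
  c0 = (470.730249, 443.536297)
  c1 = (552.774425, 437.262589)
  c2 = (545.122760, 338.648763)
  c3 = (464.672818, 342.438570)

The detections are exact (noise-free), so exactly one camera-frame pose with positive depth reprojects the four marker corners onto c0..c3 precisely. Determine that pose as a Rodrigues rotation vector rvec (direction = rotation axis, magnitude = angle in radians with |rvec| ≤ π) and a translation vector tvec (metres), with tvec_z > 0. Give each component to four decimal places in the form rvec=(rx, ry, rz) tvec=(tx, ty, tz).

rvec=(-0.1319, -0.1419, -0.0215) tvec=(0.4984, 0.3684, 1.3294)

Intrinsics K: fx=519.5, fy=582.1, cx=314.0, cy=228.6
Marker side s = 0.222 m; corners in marker frame (Z=0):
  M0 = (-0.1110, +0.1110, 0)
  M1 = (+0.1110, +0.1110, 0)
  M2 = (+0.1110, -0.1110, 0)
  M3 = (-0.1110, -0.1110, 0)
Detected image corners:
  c0 = (470.730249, 443.536297) px
  c1 = (552.774425, 437.262589) px
  c2 = (545.122760, 338.648763) px
  c3 = (464.672818, 342.438570) px
Planar DLT: solve 8×8 A·h = b for H (H[2,2]=1):
  H  [+420.40070 -18.60536 +508.77111]
  H  [+19.22992 +411.69193 +389.90170]
  H  [+0.10714 -0.09743 +1.00000]
B = K⁻¹H; ‖b₁‖=0.752207, ‖b₂‖=0.752207; λ = 2/(‖b₁‖+‖b₂‖) = 1.329421, sign → tz>0 ⇒ λ=+1.329421
r₁ = λ·B[:,0] = (+0.98973,-0.01202,+0.14243); r₂ = λ·B[:,1] = (+0.03067,+0.99110,-0.12952)
r₃ = r₁×r₂ = (-0.13961,+0.13256,+0.98129); SVD([r₁ r₂ r₃]) → R = UVᵀ:
  R  [+0.98973 +0.03067 -0.13961]
  R  [-0.01202 +0.99110 +0.13256]
  R  [+0.14243 -0.12952 +0.98129]
t = (+0.49843, +0.36839, +1.32942) m
tr R = 2.962127; θ = arccos((tr R − 1)/2) = 0.194918 rad = 11.168°
axis k = ((R−Rᵀ)₃₂, (R−Rᵀ)₁₃, (R−Rᵀ)₂₁) / (2 sinθ) = (-0.676560, -0.728093, -0.110210)
rvec = θ·k = (-0.131874, -0.141919, -0.021482)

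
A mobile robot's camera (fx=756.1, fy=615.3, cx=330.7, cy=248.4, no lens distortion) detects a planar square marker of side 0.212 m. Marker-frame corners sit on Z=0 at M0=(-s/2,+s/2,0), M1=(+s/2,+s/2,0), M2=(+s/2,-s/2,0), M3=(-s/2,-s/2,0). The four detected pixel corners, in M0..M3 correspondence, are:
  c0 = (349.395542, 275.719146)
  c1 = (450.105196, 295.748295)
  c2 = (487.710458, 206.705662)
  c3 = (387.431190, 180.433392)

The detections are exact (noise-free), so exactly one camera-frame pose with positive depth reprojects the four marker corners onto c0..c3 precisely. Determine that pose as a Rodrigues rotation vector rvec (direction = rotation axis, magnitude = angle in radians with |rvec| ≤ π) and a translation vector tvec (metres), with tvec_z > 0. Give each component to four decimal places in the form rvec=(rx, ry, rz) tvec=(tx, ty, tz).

Intrinsics K: fx=756.1, fy=615.3, cx=330.7, cy=248.4
Marker side s = 0.212 m; corners in marker frame (Z=0):
  M0 = (-0.1060, +0.1060, 0)
  M1 = (+0.1060, +0.1060, 0)
  M2 = (+0.1060, -0.1060, 0)
  M3 = (-0.1060, -0.1060, 0)
Detected image corners:
  c0 = (349.395542, 275.719146) px
  c1 = (450.105196, 295.748295) px
  c2 = (487.710458, 206.705662) px
  c3 = (387.431190, 180.433392) px
Planar DLT: solve 8×8 A·h = b for H (H[2,2]=1):
  H  [+598.19967 -140.09738 +420.05693]
  H  [+180.13066 +456.18006 +240.46201]
  H  [+0.29656 +0.09141 +1.00000]
B = K⁻¹H; ‖b₁‖=0.745259, ‖b₂‖=0.745259; λ = 2/(‖b₁‖+‖b₂‖) = 1.341815, sign → tz>0 ⇒ λ=+1.341815
r₁ = λ·B[:,0] = (+0.88755,+0.23217,+0.39793); r₂ = λ·B[:,1] = (-0.30227,+0.94530,+0.12265)
r₃ = r₁×r₂ = (-0.34769,-0.22914,+0.90918); SVD([r₁ r₂ r₃]) → R = UVᵀ:
  R  [+0.88755 -0.30227 -0.34769]
  R  [+0.23217 +0.94530 -0.22914]
  R  [+0.39793 +0.12265 +0.90918]
t = (+0.15858, -0.01731, +1.34181) m
tr R = 2.742027; θ = arccos((tr R − 1)/2) = 0.513534 rad = 29.423°
axis k = ((R−Rᵀ)₃₂, (R−Rᵀ)₁₃, (R−Rᵀ)₂₁) / (2 sinθ) = (+0.358057, -0.758889, +0.543951)
rvec = θ·k = (+0.183874, -0.389716, +0.279338)

rvec=(0.1839, -0.3897, 0.2793) tvec=(0.1586, -0.0173, 1.3418)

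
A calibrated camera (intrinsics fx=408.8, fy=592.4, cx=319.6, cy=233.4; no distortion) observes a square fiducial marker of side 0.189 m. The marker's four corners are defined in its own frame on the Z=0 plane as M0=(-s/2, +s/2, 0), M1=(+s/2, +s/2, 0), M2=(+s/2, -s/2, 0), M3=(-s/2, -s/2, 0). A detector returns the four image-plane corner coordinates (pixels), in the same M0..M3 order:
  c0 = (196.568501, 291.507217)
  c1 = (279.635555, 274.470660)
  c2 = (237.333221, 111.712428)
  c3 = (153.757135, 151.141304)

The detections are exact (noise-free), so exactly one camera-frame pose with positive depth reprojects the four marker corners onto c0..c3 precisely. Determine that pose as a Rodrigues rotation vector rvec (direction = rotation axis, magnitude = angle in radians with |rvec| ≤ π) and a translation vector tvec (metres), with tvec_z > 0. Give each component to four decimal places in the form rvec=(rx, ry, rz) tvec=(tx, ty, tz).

Intrinsics K: fx=408.8, fy=592.4, cx=319.6, cy=233.4
Marker side s = 0.189 m; corners in marker frame (Z=0):
  M0 = (-0.0945, +0.0945, 0)
  M1 = (+0.0945, +0.0945, 0)
  M2 = (+0.0945, -0.0945, 0)
  M3 = (-0.0945, -0.0945, 0)
Detected image corners:
  c0 = (196.568501, 291.507217) px
  c1 = (279.635555, 274.470660) px
  c2 = (237.333221, 111.712428) px
  c3 = (153.757135, 151.141304) px
Planar DLT: solve 8×8 A·h = b for H (H[2,2]=1):
  H  [+287.22831 +310.70709 +214.82751]
  H  [-293.93889 +879.60956 +210.97499]
  H  [-0.70830 +0.39409 +1.00000]
B = K⁻¹H; ‖b₁‖=1.458520, ‖b₂‖=1.458520; λ = 2/(‖b₁‖+‖b₂‖) = 0.685627, sign → tz>0 ⇒ λ=+0.685627
r₁ = λ·B[:,0] = (+0.86140,-0.14886,-0.48563); r₂ = λ·B[:,1] = (+0.30987,+0.91158,+0.27020)
r₃ = r₁×r₂ = (+0.40247,-0.38323,+0.83136); SVD([r₁ r₂ r₃]) → R = UVᵀ:
  R  [+0.86140 +0.30987 +0.40247]
  R  [-0.14886 +0.91158 -0.38323]
  R  [-0.48563 +0.27020 +0.83136]
t = (-0.17572, -0.02595, +0.68563) m
tr R = 2.604332; θ = arccos((tr R − 1)/2) = 0.639882 rad = 36.663°
axis k = ((R−Rᵀ)₃₂, (R−Rᵀ)₁₃, (R−Rᵀ)₂₁) / (2 sinθ) = (+0.547168, +0.743674, -0.384130)
rvec = θ·k = (+0.350123, +0.475864, -0.245798)

rvec=(0.3501, 0.4759, -0.2458) tvec=(-0.1757, -0.0260, 0.6856)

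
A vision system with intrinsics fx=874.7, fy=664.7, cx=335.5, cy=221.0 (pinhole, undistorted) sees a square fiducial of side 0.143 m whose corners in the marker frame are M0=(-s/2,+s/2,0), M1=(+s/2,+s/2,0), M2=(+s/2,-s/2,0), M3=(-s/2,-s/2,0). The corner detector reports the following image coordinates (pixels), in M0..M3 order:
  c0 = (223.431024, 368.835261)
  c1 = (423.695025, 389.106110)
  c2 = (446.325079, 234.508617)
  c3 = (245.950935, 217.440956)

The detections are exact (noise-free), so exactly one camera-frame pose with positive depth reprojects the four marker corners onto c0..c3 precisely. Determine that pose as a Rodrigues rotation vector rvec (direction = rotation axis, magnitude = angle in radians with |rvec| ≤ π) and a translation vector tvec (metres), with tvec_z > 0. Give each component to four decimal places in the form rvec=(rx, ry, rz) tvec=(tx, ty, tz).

Intrinsics K: fx=874.7, fy=664.7, cx=335.5, cy=221.0
Marker side s = 0.143 m; corners in marker frame (Z=0):
  M0 = (-0.0715, +0.0715, 0)
  M1 = (+0.0715, +0.0715, 0)
  M2 = (+0.0715, -0.0715, 0)
  M3 = (-0.0715, -0.0715, 0)
Detected image corners:
  c0 = (223.431024, 368.835261) px
  c1 = (423.695025, 389.106110) px
  c2 = (446.325079, 234.508617) px
  c3 = (245.950935, 217.440956) px
Planar DLT: solve 8×8 A·h = b for H (H[2,2]=1):
  H  [+1352.31807 -162.04291 +333.82301]
  H  [+86.72035 +1066.00964 +302.30776]
  H  [-0.14489 -0.01248 +1.00000]
B = K⁻¹H; ‖b₁‖=1.618040, ‖b₂‖=1.618040; λ = 2/(‖b₁‖+‖b₂‖) = 0.618032, sign → tz>0 ⇒ λ=+0.618032
r₁ = λ·B[:,0] = (+0.98984,+0.11040,-0.08954); r₂ = λ·B[:,1] = (-0.11153,+0.99373,-0.00771)
r₃ = r₁×r₂ = (+0.08813,+0.01762,+0.99595); SVD([r₁ r₂ r₃]) → R = UVᵀ:
  R  [+0.98984 -0.11153 +0.08813]
  R  [+0.11040 +0.99373 +0.01762]
  R  [-0.08954 -0.00771 +0.99595]
t = (-0.00118, +0.07560, +0.61803) m
tr R = 2.979529; θ = arccos((tr R − 1)/2) = 0.143201 rad = 8.205°
axis k = ((R−Rᵀ)₃₂, (R−Rᵀ)₁₃, (R−Rᵀ)₂₁) / (2 sinθ) = (-0.088775, +0.622493, +0.777574)
rvec = θ·k = (-0.012713, +0.089142, +0.111349)

rvec=(-0.0127, 0.0891, 0.1113) tvec=(-0.0012, 0.0756, 0.6180)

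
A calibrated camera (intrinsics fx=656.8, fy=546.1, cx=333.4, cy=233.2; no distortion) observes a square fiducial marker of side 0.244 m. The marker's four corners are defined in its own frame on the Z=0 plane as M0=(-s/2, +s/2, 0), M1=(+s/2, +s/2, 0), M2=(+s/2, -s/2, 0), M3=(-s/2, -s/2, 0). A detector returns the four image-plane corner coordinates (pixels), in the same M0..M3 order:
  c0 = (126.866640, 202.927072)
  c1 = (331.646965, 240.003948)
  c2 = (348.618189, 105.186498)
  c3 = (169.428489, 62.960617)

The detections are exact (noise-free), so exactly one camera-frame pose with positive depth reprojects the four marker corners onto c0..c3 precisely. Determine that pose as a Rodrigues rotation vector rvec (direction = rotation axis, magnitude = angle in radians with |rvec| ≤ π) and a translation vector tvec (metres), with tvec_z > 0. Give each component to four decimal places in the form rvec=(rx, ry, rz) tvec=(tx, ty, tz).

Intrinsics K: fx=656.8, fy=546.1, cx=333.4, cy=233.2
Marker side s = 0.244 m; corners in marker frame (Z=0):
  M0 = (-0.1220, +0.1220, 0)
  M1 = (+0.1220, +0.1220, 0)
  M2 = (+0.1220, -0.1220, 0)
  M3 = (-0.1220, -0.1220, 0)
Detected image corners:
  c0 = (126.866640, 202.927072) px
  c1 = (331.646965, 240.003948) px
  c2 = (348.618189, 105.186498) px
  c3 = (169.428489, 62.960617) px
Planar DLT: solve 8×8 A·h = b for H (H[2,2]=1):
  H  [+856.35907 -242.18219 +248.53712]
  H  [+208.66282 +486.29839 +149.29884]
  H  [+0.29792 -0.50010 +1.00000]
B = K⁻¹H; ‖b₁‖=1.217465, ‖b₂‖=1.217465; λ = 2/(‖b₁‖+‖b₂‖) = 0.821379, sign → tz>0 ⇒ λ=+0.821379
r₁ = λ·B[:,0] = (+0.94673,+0.20935,+0.24471); r₂ = λ·B[:,1] = (-0.09436,+0.90684,-0.41077)
r₃ = r₁×r₂ = (-0.30791,+0.36580,+0.87829); SVD([r₁ r₂ r₃]) → R = UVᵀ:
  R  [+0.94673 -0.09436 -0.30791]
  R  [+0.20935 +0.90684 +0.36580]
  R  [+0.24471 -0.41077 +0.87829]
t = (-0.10613, -0.12619, +0.82138) m
tr R = 2.731856; θ = arccos((tr R − 1)/2) = 0.523794 rad = 30.011°
axis k = ((R−Rᵀ)₃₂, (R−Rᵀ)₁₃, (R−Rᵀ)₂₁) / (2 sinθ) = (-0.776307, -0.552426, +0.303602)
rvec = θ·k = (-0.406625, -0.289357, +0.159025)

rvec=(-0.4066, -0.2894, 0.1590) tvec=(-0.1061, -0.1262, 0.8214)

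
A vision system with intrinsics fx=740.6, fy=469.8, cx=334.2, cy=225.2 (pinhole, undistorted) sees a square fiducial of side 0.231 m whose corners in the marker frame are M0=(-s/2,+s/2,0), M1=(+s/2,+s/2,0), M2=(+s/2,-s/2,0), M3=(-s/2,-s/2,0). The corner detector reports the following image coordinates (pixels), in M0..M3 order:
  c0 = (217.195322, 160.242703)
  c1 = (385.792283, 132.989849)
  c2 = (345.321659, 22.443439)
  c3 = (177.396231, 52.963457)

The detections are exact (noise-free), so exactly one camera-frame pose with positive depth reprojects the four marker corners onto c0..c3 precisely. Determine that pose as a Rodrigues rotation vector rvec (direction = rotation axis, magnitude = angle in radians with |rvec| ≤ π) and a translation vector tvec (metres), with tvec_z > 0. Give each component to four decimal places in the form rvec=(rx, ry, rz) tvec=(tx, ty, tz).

Intrinsics K: fx=740.6, fy=469.8, cx=334.2, cy=225.2
Marker side s = 0.231 m; corners in marker frame (Z=0):
  M0 = (-0.1155, +0.1155, 0)
  M1 = (+0.1155, +0.1155, 0)
  M2 = (+0.1155, -0.1155, 0)
  M3 = (-0.1155, -0.1155, 0)
Detected image corners:
  c0 = (217.195322, 160.242703) px
  c1 = (385.792283, 132.989849) px
  c2 = (345.321659, 22.443439) px
  c3 = (177.396231, 52.963457) px
Planar DLT: solve 8×8 A·h = b for H (H[2,2]=1):
  H  [+692.82082 +177.34844 +280.22756]
  H  [-136.69208 +472.56815 +92.45183]
  H  [-0.12644 +0.01288 +1.00000]
B = K⁻¹H; ‖b₁‖=1.026739, ‖b₂‖=1.026739; λ = 2/(‖b₁‖+‖b₂‖) = 0.973958, sign → tz>0 ⇒ λ=+0.973958
r₁ = λ·B[:,0] = (+0.96670,-0.22435,-0.12315); r₂ = λ·B[:,1] = (+0.22757,+0.97368,+0.01255)
r₃ = r₁×r₂ = (+0.11710,-0.04016,+0.99231); SVD([r₁ r₂ r₃]) → R = UVᵀ:
  R  [+0.96670 +0.22757 +0.11710]
  R  [-0.22435 +0.97368 -0.04016]
  R  [-0.12315 +0.01255 +0.99231]
t = (-0.07098, -0.27520, +0.97396) m
tr R = 2.932686; θ = arccos((tr R − 1)/2) = 0.260182 rad = 14.907°
axis k = ((R−Rᵀ)₃₂, (R−Rᵀ)₁₃, (R−Rᵀ)₂₁) / (2 sinθ) = (+0.102433, +0.466940, -0.878336)
rvec = θ·k = (+0.026651, +0.121489, -0.228527)

rvec=(0.0267, 0.1215, -0.2285) tvec=(-0.0710, -0.2752, 0.9740)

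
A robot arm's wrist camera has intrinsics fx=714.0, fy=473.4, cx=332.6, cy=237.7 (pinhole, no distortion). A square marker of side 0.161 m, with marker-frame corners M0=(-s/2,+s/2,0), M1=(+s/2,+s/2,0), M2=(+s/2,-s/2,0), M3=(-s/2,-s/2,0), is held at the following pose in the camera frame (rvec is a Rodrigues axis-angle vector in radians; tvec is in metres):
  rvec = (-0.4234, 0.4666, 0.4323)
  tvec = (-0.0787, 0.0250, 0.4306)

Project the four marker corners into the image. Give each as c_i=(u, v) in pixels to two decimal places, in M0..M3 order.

c0=(41.62, 308.98) c1=(229.74, 386.79) c2=(376.50, 217.60) c3=(181.64, 175.12)

Intrinsics K: fx=714.0, fy=473.4, cx=332.6, cy=237.7
Marker side s = 0.161 m; corners in marker frame (Z=0):
  M0 = (-0.0805, +0.0805, 0)
  M1 = (+0.0805, +0.0805, 0)
  M2 = (+0.0805, -0.0805, 0)
  M3 = (-0.0805, -0.0805, 0)
rvec = (-0.4234, 0.4666, 0.4323), |rvec| = θ = 0.76411 rad = 43.780°
Rodrigues: sinθ=0.69190, 1−cosθ=0.27800; R = I + sinθ·[k]× + (1−cosθ)·[k]×²:
    [+0.80735 -0.48551 +0.33535]
    [+0.29738 +0.82566 +0.47943]
    [-0.50965 -0.28734 +0.81098]
t = (-0.0787, 0.0250, 0.4306) m
M0: Pc = R·M0+t = (-0.18278, +0.06753, +0.44850); u = 714.0·(-0.18278)/0.44850 + 332.6 = 41.6237, v = 473.4·(+0.06753)/0.44850 + 237.7 = 308.9764
M1: Pc = R·M1+t = (-0.05279, +0.11540, +0.36644); u = 714.0·(-0.05279)/0.36644 + 332.6 = 229.7375, v = 473.4·(+0.11540)/0.36644 + 237.7 = 386.7892
M2: Pc = R·M2+t = (+0.02538, -0.01753, +0.41270); u = 714.0·(+0.02538)/0.41270 + 332.6 = 376.5010, v = 473.4·(-0.01753)/0.41270 + 237.7 = 217.5956
M3: Pc = R·M3+t = (-0.10461, -0.06540, +0.49476); u = 714.0·(-0.10461)/0.49476 + 332.6 = 181.6364, v = 473.4·(-0.06540)/0.49476 + 237.7 = 175.1188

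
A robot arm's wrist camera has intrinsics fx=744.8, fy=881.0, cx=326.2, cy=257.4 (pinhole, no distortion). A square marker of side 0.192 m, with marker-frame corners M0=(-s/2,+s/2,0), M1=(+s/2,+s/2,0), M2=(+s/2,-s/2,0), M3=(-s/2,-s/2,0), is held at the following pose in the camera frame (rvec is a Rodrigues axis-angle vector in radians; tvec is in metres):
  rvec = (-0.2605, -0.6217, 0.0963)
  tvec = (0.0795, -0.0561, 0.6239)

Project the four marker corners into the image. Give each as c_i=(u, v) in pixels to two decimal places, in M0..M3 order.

c0=(327.17, 290.30) c1=(504.57, 328.15) c2=(493.71, 91.52) c3=(329.76, 14.05)

Intrinsics K: fx=744.8, fy=881.0, cx=326.2, cy=257.4
Marker side s = 0.192 m; corners in marker frame (Z=0):
  M0 = (-0.0960, +0.0960, 0)
  M1 = (+0.0960, +0.0960, 0)
  M2 = (+0.0960, -0.0960, 0)
  M3 = (-0.0960, -0.0960, 0)
rvec = (-0.2605, -0.6217, 0.0963), |rvec| = θ = 0.68091 rad = 39.014°
Rodrigues: sinθ=0.62950, 1−cosθ=0.22300; R = I + sinθ·[k]× + (1−cosθ)·[k]×²:
    [+0.80964 -0.01113 -0.58683]
    [+0.16692 +0.96290 +0.21204]
    [+0.56269 -0.26963 +0.78146]
t = (0.0795, -0.0561, 0.6239) m
M0: Pc = R·M0+t = (+0.00071, +0.02031, +0.54400); u = 744.8·(+0.00071)/0.54400 + 326.2 = 327.1667, v = 881.0·(+0.02031)/0.54400 + 257.4 = 290.2978
M1: Pc = R·M1+t = (+0.15616, +0.05236, +0.65203); u = 744.8·(+0.15616)/0.65203 + 326.2 = 504.5728, v = 881.0·(+0.05236)/0.65203 + 257.4 = 328.1509
M2: Pc = R·M2+t = (+0.15829, -0.13251, +0.70380); u = 744.8·(+0.15829)/0.70380 + 326.2 = 493.7147, v = 881.0·(-0.13251)/0.70380 + 257.4 = 91.5233
M3: Pc = R·M3+t = (+0.00284, -0.16456, +0.59577); u = 744.8·(+0.00284)/0.59577 + 326.2 = 329.7551, v = 881.0·(-0.16456)/0.59577 + 257.4 = 14.0489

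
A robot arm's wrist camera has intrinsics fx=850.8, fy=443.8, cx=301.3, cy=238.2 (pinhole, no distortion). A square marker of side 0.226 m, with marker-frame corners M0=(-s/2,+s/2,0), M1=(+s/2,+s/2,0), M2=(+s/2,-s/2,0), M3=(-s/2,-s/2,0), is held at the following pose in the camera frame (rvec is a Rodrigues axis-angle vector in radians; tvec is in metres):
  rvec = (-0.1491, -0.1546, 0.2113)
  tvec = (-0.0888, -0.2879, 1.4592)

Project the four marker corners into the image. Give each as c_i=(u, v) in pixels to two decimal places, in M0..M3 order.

Intrinsics K: fx=850.8, fy=443.8, cx=301.3, cy=238.2
Marker side s = 0.226 m; corners in marker frame (Z=0):
  M0 = (-0.1130, +0.1130, 0)
  M1 = (+0.1130, +0.1130, 0)
  M2 = (+0.1130, -0.1130, 0)
  M3 = (-0.1130, -0.1130, 0)
rvec = (-0.1491, -0.1546, 0.2113), |rvec| = θ = 0.30130 rad = 17.263°
Rodrigues: sinθ=0.29676, 1−cosθ=0.04505; R = I + sinθ·[k]× + (1−cosθ)·[k]×²:
    [+0.96598 -0.19668 -0.16791]
    [+0.21956 +0.96681 +0.13064]
    [+0.13664 -0.16306 +0.97711]
t = (-0.0888, -0.2879, 1.4592) m
M0: Pc = R·M0+t = (-0.22018, -0.20346, +1.42533); u = 850.8·(-0.22018)/1.42533 + 301.3 = 169.8712, v = 443.8·(-0.20346)/1.42533 + 238.2 = 174.8495
M1: Pc = R·M1+t = (-0.00187, -0.15384, +1.45621); u = 850.8·(-0.00187)/1.45621 + 301.3 = 300.2083, v = 443.8·(-0.15384)/1.45621 + 238.2 = 191.3152
M2: Pc = R·M2+t = (+0.04258, -0.37234, +1.49307); u = 850.8·(+0.04258)/1.49307 + 301.3 = 325.5641, v = 443.8·(-0.37234)/1.49307 + 238.2 = 127.5254
M3: Pc = R·M3+t = (-0.17573, -0.42196, +1.46219); u = 850.8·(-0.17573)/1.46219 + 301.3 = 199.0474, v = 443.8·(-0.42196)/1.46219 + 238.2 = 110.1276

c0=(169.87, 174.85) c1=(300.21, 191.32) c2=(325.56, 127.53) c3=(199.05, 110.13)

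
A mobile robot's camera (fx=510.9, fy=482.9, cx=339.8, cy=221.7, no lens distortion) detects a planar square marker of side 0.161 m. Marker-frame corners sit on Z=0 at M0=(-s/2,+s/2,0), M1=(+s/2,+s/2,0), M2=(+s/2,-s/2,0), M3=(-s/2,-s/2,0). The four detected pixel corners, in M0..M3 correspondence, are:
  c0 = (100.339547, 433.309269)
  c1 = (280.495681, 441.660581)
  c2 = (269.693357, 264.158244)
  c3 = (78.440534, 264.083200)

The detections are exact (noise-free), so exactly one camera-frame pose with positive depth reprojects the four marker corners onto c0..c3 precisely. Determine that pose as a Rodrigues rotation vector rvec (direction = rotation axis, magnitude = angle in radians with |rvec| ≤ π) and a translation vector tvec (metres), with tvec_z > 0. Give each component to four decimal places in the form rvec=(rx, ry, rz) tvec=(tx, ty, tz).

rvec=(0.1707, 0.1283, -0.0220) tvec=(-0.1318, 0.1152, 0.4220)

Intrinsics K: fx=510.9, fy=482.9, cx=339.8, cy=221.7
Marker side s = 0.161 m; corners in marker frame (Z=0):
  M0 = (-0.0805, +0.0805, 0)
  M1 = (+0.0805, +0.0805, 0)
  M2 = (+0.0805, -0.0805, 0)
  M3 = (-0.0805, -0.0805, 0)
Detected image corners:
  c0 = (100.339547, 433.309269) px
  c1 = (280.495681, 441.660581) px
  c2 = (269.693357, 264.158244) px
  c3 = (78.440534, 264.083200) px
Planar DLT: solve 8×8 A·h = b for H (H[2,2]=1):
  H  [+1096.53848 +174.95803 +180.21562]
  H  [-80.42040 +1215.81929 +353.52884]
  H  [-0.30619 +0.39811 +1.00000]
B = K⁻¹H; ‖b₁‖=2.369943, ‖b₂‖=2.369943; λ = 2/(‖b₁‖+‖b₂‖) = 0.421951, sign → tz>0 ⇒ λ=+0.421951
r₁ = λ·B[:,0] = (+0.99156,-0.01096,-0.12920); r₂ = λ·B[:,1] = (+0.03277,+0.98525,+0.16798)
r₃ = r₁×r₂ = (+0.12545,-0.17080,+0.97729); SVD([r₁ r₂ r₃]) → R = UVᵀ:
  R  [+0.99156 +0.03277 +0.12545]
  R  [-0.01096 +0.98525 -0.17080]
  R  [-0.12920 +0.16798 +0.97729]
t = (-0.13180, +0.11519, +0.42195) m
tr R = 2.954091; θ = arccos((tr R − 1)/2) = 0.214676 rad = 12.300°
axis k = ((R−Rᵀ)₃₂, (R−Rᵀ)₁₃, (R−Rᵀ)₂₁) / (2 sinθ) = (+0.795138, +0.597681, -0.102634)
rvec = θ·k = (+0.170697, +0.128308, -0.022033)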